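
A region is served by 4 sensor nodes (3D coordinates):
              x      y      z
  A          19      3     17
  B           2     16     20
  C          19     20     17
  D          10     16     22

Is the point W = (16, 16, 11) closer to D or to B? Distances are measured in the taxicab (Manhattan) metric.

D

d(W,D) = |16−10| + |16−16| + |11−22| = 6 + 0 + 11 = 17
d(W,B) = |16−2| + |16−16| + |11−20| = 14 + 0 + 9 = 23
17 < 23, so D is closer.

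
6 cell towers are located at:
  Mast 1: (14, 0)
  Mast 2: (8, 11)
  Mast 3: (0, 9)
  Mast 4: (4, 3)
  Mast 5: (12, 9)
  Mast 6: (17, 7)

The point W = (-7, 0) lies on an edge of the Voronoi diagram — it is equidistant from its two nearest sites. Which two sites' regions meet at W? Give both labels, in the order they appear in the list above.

Squared distances from W to each site:
d²(W, Mast 1) = (-7−14)² + (0−0)² = 441 + 0 = 441
d²(W, Mast 2) = (-7−8)² + (0−11)² = 225 + 121 = 346
d²(W, Mast 3) = (-7−0)² + (0−9)² = 49 + 81 = 130
d²(W, Mast 4) = (-7−4)² + (0−3)² = 121 + 9 = 130
d²(W, Mast 5) = (-7−12)² + (0−9)² = 361 + 81 = 442
d²(W, Mast 6) = (-7−17)² + (0−7)² = 576 + 49 = 625
W is equidistant from Mast 3 and Mast 4 (both at squared distance 130), and every other site is strictly farther — so W lies on the Mast 3–Mast 4 Voronoi edge.

Mast 3 and Mast 4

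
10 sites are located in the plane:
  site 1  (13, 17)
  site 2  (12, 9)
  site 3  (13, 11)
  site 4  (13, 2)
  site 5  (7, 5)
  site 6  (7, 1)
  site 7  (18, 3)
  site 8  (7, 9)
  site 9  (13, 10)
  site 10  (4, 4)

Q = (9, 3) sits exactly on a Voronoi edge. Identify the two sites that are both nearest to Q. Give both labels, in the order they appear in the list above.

site 5 and site 6

Squared distances from Q to each site:
d²(Q, site 1) = (9−13)² + (3−17)² = 16 + 196 = 212
d²(Q, site 2) = (9−12)² + (3−9)² = 9 + 36 = 45
d²(Q, site 3) = (9−13)² + (3−11)² = 16 + 64 = 80
d²(Q, site 4) = (9−13)² + (3−2)² = 16 + 1 = 17
d²(Q, site 5) = (9−7)² + (3−5)² = 4 + 4 = 8
d²(Q, site 6) = (9−7)² + (3−1)² = 4 + 4 = 8
d²(Q, site 7) = (9−18)² + (3−3)² = 81 + 0 = 81
d²(Q, site 8) = (9−7)² + (3−9)² = 4 + 36 = 40
d²(Q, site 9) = (9−13)² + (3−10)² = 16 + 49 = 65
d²(Q, site 10) = (9−4)² + (3−4)² = 25 + 1 = 26
Q is equidistant from site 5 and site 6 (both at squared distance 8), and every other site is strictly farther — so Q lies on the site 5–site 6 Voronoi edge.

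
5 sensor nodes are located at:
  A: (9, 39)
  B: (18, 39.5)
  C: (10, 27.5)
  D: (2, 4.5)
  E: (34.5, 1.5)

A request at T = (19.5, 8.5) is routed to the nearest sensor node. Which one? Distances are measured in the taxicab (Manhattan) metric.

D

d(T,A) = 10.5 + 30.5 = 41
d(T,B) = 1.5 + 31 = 32.5
d(T,C) = 9.5 + 19 = 28.5
d(T,D) = 17.5 + 4 = 21.5
d(T,E) = 15 + 7 = 22
D is nearest.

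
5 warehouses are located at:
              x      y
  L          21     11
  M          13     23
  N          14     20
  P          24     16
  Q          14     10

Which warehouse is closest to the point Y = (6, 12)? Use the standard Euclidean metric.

Squared Euclidean distances:
|YL|² = (6−21)² + (12−11)² = 225 + 1 = 226
|YM|² = (6−13)² + (12−23)² = 49 + 121 = 170
|YN|² = (6−14)² + (12−20)² = 64 + 64 = 128
|YP|² = (6−24)² + (12−16)² = 324 + 16 = 340
|YQ|² = (6−14)² + (12−10)² = 64 + 4 = 68
Q is nearest.

Q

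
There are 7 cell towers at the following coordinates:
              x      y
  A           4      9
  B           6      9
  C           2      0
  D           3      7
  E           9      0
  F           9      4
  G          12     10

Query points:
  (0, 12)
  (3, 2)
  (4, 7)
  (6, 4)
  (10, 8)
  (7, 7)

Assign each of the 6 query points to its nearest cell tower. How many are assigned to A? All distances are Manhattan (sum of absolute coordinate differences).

1

(0, 12) — d to each: A:7, B:9, C:14, D:8, E:21, F:17, G:14 → nearest is A
(3, 2) — d to each: A:8, B:10, C:3, D:5, E:8, F:8, G:17 → nearest is C
(4, 7) — d to each: A:2, B:4, C:9, D:1, E:12, F:8, G:11 → nearest is D
(6, 4) — d to each: A:7, B:5, C:8, D:6, E:7, F:3, G:12 → nearest is F
(10, 8) — d to each: A:7, B:5, C:16, D:8, E:9, F:5, G:4 → nearest is G
(7, 7) — d to each: A:5, B:3, C:12, D:4, E:9, F:5, G:8 → nearest is B
1 of the 6 points has A as nearest.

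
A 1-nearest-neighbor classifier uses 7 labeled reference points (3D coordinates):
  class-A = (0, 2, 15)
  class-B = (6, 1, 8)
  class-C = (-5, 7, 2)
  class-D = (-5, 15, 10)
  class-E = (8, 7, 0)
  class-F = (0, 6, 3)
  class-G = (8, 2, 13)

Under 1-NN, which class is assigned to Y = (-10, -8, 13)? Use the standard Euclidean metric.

class-A

Since √ is increasing, it suffices to compare squared distances:
d²(Y, class-A) = 100 + 100 + 4 = 204
d²(Y, class-B) = 256 + 81 + 25 = 362
d²(Y, class-C) = 25 + 225 + 121 = 371
d²(Y, class-D) = 25 + 529 + 9 = 563
d²(Y, class-E) = 324 + 225 + 169 = 718
d²(Y, class-F) = 100 + 196 + 100 = 396
d²(Y, class-G) = 324 + 100 + 0 = 424
Minimum is at class-A.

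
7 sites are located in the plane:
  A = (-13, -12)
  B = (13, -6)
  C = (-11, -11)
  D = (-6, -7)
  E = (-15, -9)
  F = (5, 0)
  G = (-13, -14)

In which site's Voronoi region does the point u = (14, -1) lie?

B

Since √ is increasing, it suffices to compare squared distances:
|uA|² = 729 + 121 = 850
|uB|² = 1 + 25 = 26
|uC|² = 625 + 100 = 725
|uD|² = 400 + 36 = 436
|uE|² = 841 + 64 = 905
|uF|² = 81 + 1 = 82
|uG|² = 729 + 169 = 898
B is nearest.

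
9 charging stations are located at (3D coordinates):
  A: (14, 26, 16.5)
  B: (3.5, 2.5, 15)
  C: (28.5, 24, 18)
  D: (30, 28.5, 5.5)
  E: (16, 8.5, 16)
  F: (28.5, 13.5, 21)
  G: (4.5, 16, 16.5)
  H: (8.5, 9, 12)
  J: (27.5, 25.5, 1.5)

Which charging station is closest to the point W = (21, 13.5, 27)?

Since √ is increasing, it suffices to compare squared distances:
|WA|² = (21−14)² + (13.5−26)² + (27−16.5)² = 49 + 156.25 + 110.25 = 315.5
|WB|² = (21−3.5)² + (13.5−2.5)² + (27−15)² = 306.25 + 121 + 144 = 571.25
|WC|² = (21−28.5)² + (13.5−24)² + (27−18)² = 56.25 + 110.25 + 81 = 247.5
|WD|² = (21−30)² + (13.5−28.5)² + (27−5.5)² = 81 + 225 + 462.25 = 768.25
|WE|² = (21−16)² + (13.5−8.5)² + (27−16)² = 25 + 25 + 121 = 171
|WF|² = (21−28.5)² + (13.5−13.5)² + (27−21)² = 56.25 + 0 + 36 = 92.25
|WG|² = (21−4.5)² + (13.5−16)² + (27−16.5)² = 272.25 + 6.25 + 110.25 = 388.75
|WH|² = (21−8.5)² + (13.5−9)² + (27−12)² = 156.25 + 20.25 + 225 = 401.5
|WJ|² = (21−27.5)² + (13.5−25.5)² + (27−1.5)² = 42.25 + 144 + 650.25 = 836.5
The smallest is to F, so W lies in the Voronoi region of F.

F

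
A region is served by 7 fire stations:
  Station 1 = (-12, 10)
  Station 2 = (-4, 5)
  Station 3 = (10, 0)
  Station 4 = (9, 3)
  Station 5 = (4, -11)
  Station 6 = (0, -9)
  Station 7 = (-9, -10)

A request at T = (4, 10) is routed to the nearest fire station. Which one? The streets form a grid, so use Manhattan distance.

Station 4

d(T, Station 1) = 16 + 0 = 16
d(T, Station 2) = 8 + 5 = 13
d(T, Station 3) = 6 + 10 = 16
d(T, Station 4) = 5 + 7 = 12
d(T, Station 5) = 0 + 21 = 21
d(T, Station 6) = 4 + 19 = 23
d(T, Station 7) = 13 + 20 = 33
Minimum is at Station 4.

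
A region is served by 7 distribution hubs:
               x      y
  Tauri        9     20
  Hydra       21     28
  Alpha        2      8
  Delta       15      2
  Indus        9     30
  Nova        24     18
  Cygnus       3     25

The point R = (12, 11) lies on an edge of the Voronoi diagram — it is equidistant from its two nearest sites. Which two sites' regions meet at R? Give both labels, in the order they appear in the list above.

Tauri and Delta

Squared distances from R to each site:
d²(R, Tauri) = 9 + 81 = 90
d²(R, Hydra) = 81 + 289 = 370
d²(R, Alpha) = 100 + 9 = 109
d²(R, Delta) = 9 + 81 = 90
d²(R, Indus) = 9 + 361 = 370
d²(R, Nova) = 144 + 49 = 193
d²(R, Cygnus) = 81 + 196 = 277
R is equidistant from Tauri and Delta (both at squared distance 90), and every other site is strictly farther — so R lies on the Tauri–Delta Voronoi edge.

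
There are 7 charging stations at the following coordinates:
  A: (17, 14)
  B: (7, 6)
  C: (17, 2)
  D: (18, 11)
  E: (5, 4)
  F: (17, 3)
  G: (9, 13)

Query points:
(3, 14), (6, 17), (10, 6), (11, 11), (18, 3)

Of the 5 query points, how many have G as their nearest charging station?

(3, 14) — d² to each: A:196, B:80, C:340, D:234, E:104, F:317, G:37 → nearest is G
(6, 17) — d² to each: A:130, B:122, C:346, D:180, E:170, F:317, G:25 → nearest is G
(10, 6) — d² to each: A:113, B:9, C:65, D:89, E:29, F:58, G:50 → nearest is B
(11, 11) — d² to each: A:45, B:41, C:117, D:49, E:85, F:100, G:8 → nearest is G
(18, 3) — d² to each: A:122, B:130, C:2, D:64, E:170, F:1, G:181 → nearest is F
3 of the 5 points have G as nearest.

3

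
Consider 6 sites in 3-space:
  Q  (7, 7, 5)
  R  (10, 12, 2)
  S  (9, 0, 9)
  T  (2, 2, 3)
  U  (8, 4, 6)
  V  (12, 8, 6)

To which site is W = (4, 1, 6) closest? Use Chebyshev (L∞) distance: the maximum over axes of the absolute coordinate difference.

T

d(W,Q) = max(3, 6, 1) = 6
d(W,R) = max(6, 11, 4) = 11
d(W,S) = max(5, 1, 3) = 5
d(W,T) = max(2, 1, 3) = 3
d(W,U) = max(4, 3, 0) = 4
d(W,V) = max(8, 7, 0) = 8
Minimum is at T.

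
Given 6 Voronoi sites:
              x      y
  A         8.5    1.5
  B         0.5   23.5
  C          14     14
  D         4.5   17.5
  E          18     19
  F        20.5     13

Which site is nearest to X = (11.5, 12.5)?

Squared Euclidean distances:
|XA|² = (11.5−8.5)² + (12.5−1.5)² = 9 + 121 = 130
|XB|² = (11.5−0.5)² + (12.5−23.5)² = 121 + 121 = 242
|XC|² = (11.5−14)² + (12.5−14)² = 6.25 + 2.25 = 8.5
|XD|² = (11.5−4.5)² + (12.5−17.5)² = 49 + 25 = 74
|XE|² = (11.5−18)² + (12.5−19)² = 42.25 + 42.25 = 84.5
|XF|² = (11.5−20.5)² + (12.5−13)² = 81 + 0.25 = 81.25
Minimum is at C.

C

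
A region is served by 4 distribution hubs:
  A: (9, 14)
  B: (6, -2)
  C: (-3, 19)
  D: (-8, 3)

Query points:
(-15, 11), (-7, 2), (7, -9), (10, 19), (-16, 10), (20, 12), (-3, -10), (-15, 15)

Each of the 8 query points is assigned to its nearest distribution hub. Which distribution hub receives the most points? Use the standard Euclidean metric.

D

(-15, 11) — d² to each: A:585, B:610, C:208, D:113 → nearest is D
(-7, 2) — d² to each: A:400, B:185, C:305, D:2 → nearest is D
(7, -9) — d² to each: A:533, B:50, C:884, D:369 → nearest is B
(10, 19) — d² to each: A:26, B:457, C:169, D:580 → nearest is A
(-16, 10) — d² to each: A:641, B:628, C:250, D:113 → nearest is D
(20, 12) — d² to each: A:125, B:392, C:578, D:865 → nearest is A
(-3, -10) — d² to each: A:720, B:145, C:841, D:194 → nearest is B
(-15, 15) — d² to each: A:577, B:730, C:160, D:193 → nearest is C
Tally — A:2, B:2, C:1, D:3. D captures the most (3).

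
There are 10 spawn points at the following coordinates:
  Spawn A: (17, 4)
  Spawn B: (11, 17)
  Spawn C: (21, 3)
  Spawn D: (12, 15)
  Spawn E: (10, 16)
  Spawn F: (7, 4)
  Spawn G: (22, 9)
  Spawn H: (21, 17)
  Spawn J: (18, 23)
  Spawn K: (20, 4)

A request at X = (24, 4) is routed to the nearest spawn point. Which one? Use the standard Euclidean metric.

Compare squared distances (the ordering matches that of the actual distances):
d²(X, Spawn A) = (24−17)² + (4−4)² = 49 + 0 = 49
d²(X, Spawn B) = (24−11)² + (4−17)² = 169 + 169 = 338
d²(X, Spawn C) = (24−21)² + (4−3)² = 9 + 1 = 10
d²(X, Spawn D) = (24−12)² + (4−15)² = 144 + 121 = 265
d²(X, Spawn E) = (24−10)² + (4−16)² = 196 + 144 = 340
d²(X, Spawn F) = (24−7)² + (4−4)² = 289 + 0 = 289
d²(X, Spawn G) = (24−22)² + (4−9)² = 4 + 25 = 29
d²(X, Spawn H) = (24−21)² + (4−17)² = 9 + 169 = 178
d²(X, Spawn J) = (24−18)² + (4−23)² = 36 + 361 = 397
d²(X, Spawn K) = (24−20)² + (4−4)² = 16 + 0 = 16
The smallest is to Spawn C, so X lies in the Voronoi region of Spawn C.

Spawn C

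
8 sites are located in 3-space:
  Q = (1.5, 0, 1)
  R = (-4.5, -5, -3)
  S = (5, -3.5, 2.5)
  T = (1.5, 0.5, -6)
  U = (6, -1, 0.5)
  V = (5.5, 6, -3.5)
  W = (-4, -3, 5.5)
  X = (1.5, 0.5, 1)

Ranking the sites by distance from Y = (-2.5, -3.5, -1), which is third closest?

Compare squared distances (the ordering matches that of the actual distances):
|YQ|² = 16 + 12.25 + 4 = 32.25
|YR|² = 4 + 2.25 + 4 = 10.25
|YS|² = 56.25 + 0 + 12.25 = 68.5
|YT|² = 16 + 16 + 25 = 57
|YU|² = 72.25 + 6.25 + 2.25 = 80.75
|YV|² = 64 + 90.25 + 6.25 = 160.5
|YW|² = 2.25 + 0.25 + 42.25 = 44.75
|YX|² = 16 + 16 + 4 = 36
Sorted ascending: R, Q, X, W, … — the third-nearest is X.

X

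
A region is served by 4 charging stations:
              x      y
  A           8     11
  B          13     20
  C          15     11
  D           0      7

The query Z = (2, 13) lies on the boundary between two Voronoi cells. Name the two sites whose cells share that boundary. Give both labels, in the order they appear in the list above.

Squared distances from Z to each site:
|ZA|² = (2−8)² + (13−11)² = 36 + 4 = 40
|ZB|² = (2−13)² + (13−20)² = 121 + 49 = 170
|ZC|² = (2−15)² + (13−11)² = 169 + 4 = 173
|ZD|² = (2−0)² + (13−7)² = 4 + 36 = 40
Z is equidistant from A and D (both at squared distance 40), and every other site is strictly farther — so Z lies on the A–D Voronoi edge.

A and D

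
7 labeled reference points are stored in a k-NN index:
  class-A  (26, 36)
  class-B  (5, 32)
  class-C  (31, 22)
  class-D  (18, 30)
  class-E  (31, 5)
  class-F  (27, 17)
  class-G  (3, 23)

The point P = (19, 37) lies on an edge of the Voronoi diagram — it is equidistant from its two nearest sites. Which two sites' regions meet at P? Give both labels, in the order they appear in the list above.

class-A and class-D

Squared distances from P to each site:
d²(P, class-A) = (19−26)² + (37−36)² = 49 + 1 = 50
d²(P, class-B) = (19−5)² + (37−32)² = 196 + 25 = 221
d²(P, class-C) = (19−31)² + (37−22)² = 144 + 225 = 369
d²(P, class-D) = (19−18)² + (37−30)² = 1 + 49 = 50
d²(P, class-E) = (19−31)² + (37−5)² = 144 + 1024 = 1168
d²(P, class-F) = (19−27)² + (37−17)² = 64 + 400 = 464
d²(P, class-G) = (19−3)² + (37−23)² = 256 + 196 = 452
P is equidistant from class-A and class-D (both at squared distance 50), and every other site is strictly farther — so P lies on the class-A–class-D Voronoi edge.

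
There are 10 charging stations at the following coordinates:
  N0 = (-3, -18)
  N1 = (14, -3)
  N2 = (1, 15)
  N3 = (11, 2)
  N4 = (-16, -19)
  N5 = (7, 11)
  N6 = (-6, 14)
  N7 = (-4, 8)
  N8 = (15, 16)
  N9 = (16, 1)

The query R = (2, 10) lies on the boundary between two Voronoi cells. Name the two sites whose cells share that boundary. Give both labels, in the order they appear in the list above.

Squared distances from R to each site:
|RN0|² = (2−(-3))² + (10−(-18))² = 25 + 784 = 809
|RN1|² = (2−14)² + (10−(-3))² = 144 + 169 = 313
|RN2|² = (2−1)² + (10−15)² = 1 + 25 = 26
|RN3|² = (2−11)² + (10−2)² = 81 + 64 = 145
|RN4|² = (2−(-16))² + (10−(-19))² = 324 + 841 = 1165
|RN5|² = (2−7)² + (10−11)² = 25 + 1 = 26
|RN6|² = (2−(-6))² + (10−14)² = 64 + 16 = 80
|RN7|² = (2−(-4))² + (10−8)² = 36 + 4 = 40
|RN8|² = (2−15)² + (10−16)² = 169 + 36 = 205
|RN9|² = (2−16)² + (10−1)² = 196 + 81 = 277
R is equidistant from N2 and N5 (both at squared distance 26), and every other site is strictly farther — so R lies on the N2–N5 Voronoi edge.

N2 and N5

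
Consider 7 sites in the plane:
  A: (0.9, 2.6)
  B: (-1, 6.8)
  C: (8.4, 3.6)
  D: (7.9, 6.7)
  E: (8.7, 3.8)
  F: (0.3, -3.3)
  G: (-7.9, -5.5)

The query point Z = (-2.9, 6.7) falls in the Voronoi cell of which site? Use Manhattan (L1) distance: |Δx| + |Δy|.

B

d(Z,A) = 3.8 + 4.1 = 7.9
d(Z,B) = 1.9 + 0.1 = 2
d(Z,C) = 11.3 + 3.1 = 14.4
d(Z,D) = 10.8 + 0 = 10.8
d(Z,E) = 11.6 + 2.9 = 14.5
d(Z,F) = 3.2 + 10 = 13.2
d(Z,G) = 5 + 12.2 = 17.2
The smallest is to B, so Z lies in the Voronoi region of B.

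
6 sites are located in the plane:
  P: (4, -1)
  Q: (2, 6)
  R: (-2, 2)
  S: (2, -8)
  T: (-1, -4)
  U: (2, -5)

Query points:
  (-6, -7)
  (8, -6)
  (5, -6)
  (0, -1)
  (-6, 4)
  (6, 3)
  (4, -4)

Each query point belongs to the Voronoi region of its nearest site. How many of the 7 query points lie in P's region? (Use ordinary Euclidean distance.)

(-6, -7) — d² to each: P:136, Q:233, R:97, S:65, T:34, U:68 → nearest is T
(8, -6) — d² to each: P:41, Q:180, R:164, S:40, T:85, U:37 → nearest is U
(5, -6) — d² to each: P:26, Q:153, R:113, S:13, T:40, U:10 → nearest is U
(0, -1) — d² to each: P:16, Q:53, R:13, S:53, T:10, U:20 → nearest is T
(-6, 4) — d² to each: P:125, Q:68, R:20, S:208, T:89, U:145 → nearest is R
(6, 3) — d² to each: P:20, Q:25, R:65, S:137, T:98, U:80 → nearest is P
(4, -4) — d² to each: P:9, Q:104, R:72, S:20, T:25, U:5 → nearest is U
1 of the 7 points has P as nearest.

1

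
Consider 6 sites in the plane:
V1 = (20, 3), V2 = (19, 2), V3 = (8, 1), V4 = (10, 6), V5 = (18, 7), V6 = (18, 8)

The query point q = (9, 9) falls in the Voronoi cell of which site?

Compare squared distances (the ordering matches that of the actual distances):
|qV1|² = (9−20)² + (9−3)² = 121 + 36 = 157
|qV2|² = (9−19)² + (9−2)² = 100 + 49 = 149
|qV3|² = (9−8)² + (9−1)² = 1 + 64 = 65
|qV4|² = (9−10)² + (9−6)² = 1 + 9 = 10
|qV5|² = (9−18)² + (9−7)² = 81 + 4 = 85
|qV6|² = (9−18)² + (9−8)² = 81 + 1 = 82
Minimum is at V4.

V4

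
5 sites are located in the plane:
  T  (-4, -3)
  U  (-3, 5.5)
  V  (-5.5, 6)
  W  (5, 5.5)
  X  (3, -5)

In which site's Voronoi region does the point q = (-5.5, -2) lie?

T

Compare squared distances (the ordering matches that of the actual distances):
|qT|² = (-5.5−(-4))² + (-2−(-3))² = 2.25 + 1 = 3.25
|qU|² = (-5.5−(-3))² + (-2−5.5)² = 6.25 + 56.25 = 62.5
|qV|² = (-5.5−(-5.5))² + (-2−6)² = 0 + 64 = 64
|qW|² = (-5.5−5)² + (-2−5.5)² = 110.25 + 56.25 = 166.5
|qX|² = (-5.5−3)² + (-2−(-5))² = 72.25 + 9 = 81.25
T is nearest.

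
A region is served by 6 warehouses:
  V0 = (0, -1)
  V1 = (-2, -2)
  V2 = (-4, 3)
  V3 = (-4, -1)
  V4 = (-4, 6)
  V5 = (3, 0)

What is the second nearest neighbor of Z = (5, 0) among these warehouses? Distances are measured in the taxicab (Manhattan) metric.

d(Z,V0) = 5 + 1 = 6
d(Z,V1) = 7 + 2 = 9
d(Z,V2) = 9 + 3 = 12
d(Z,V3) = 9 + 1 = 10
d(Z,V4) = 9 + 6 = 15
d(Z,V5) = 2 + 0 = 2
Sorted ascending: V5, V0, V1, … — the second-nearest is V0.

V0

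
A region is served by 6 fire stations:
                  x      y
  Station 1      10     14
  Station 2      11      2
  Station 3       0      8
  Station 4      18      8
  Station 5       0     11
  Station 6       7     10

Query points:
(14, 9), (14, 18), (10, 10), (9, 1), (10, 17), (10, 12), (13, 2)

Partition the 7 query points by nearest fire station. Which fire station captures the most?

(14, 9) — d² to each: Station 1:41, Station 2:58, Station 3:197, Station 4:17, Station 5:200, Station 6:50 → nearest is Station 4
(14, 18) — d² to each: Station 1:32, Station 2:265, Station 3:296, Station 4:116, Station 5:245, Station 6:113 → nearest is Station 1
(10, 10) — d² to each: Station 1:16, Station 2:65, Station 3:104, Station 4:68, Station 5:101, Station 6:9 → nearest is Station 6
(9, 1) — d² to each: Station 1:170, Station 2:5, Station 3:130, Station 4:130, Station 5:181, Station 6:85 → nearest is Station 2
(10, 17) — d² to each: Station 1:9, Station 2:226, Station 3:181, Station 4:145, Station 5:136, Station 6:58 → nearest is Station 1
(10, 12) — d² to each: Station 1:4, Station 2:101, Station 3:116, Station 4:80, Station 5:101, Station 6:13 → nearest is Station 1
(13, 2) — d² to each: Station 1:153, Station 2:4, Station 3:205, Station 4:61, Station 5:250, Station 6:100 → nearest is Station 2
Tally — Station 1:3, Station 2:2, Station 4:1, Station 6:1. Station 1 captures the most (3).

Station 1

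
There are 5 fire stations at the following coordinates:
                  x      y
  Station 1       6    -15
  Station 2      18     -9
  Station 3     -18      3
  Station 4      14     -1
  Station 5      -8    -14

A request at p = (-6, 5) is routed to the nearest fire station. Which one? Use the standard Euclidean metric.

Compare squared distances (the ordering matches that of the actual distances):
d²(p, Station 1) = (-6−6)² + (5−(-15))² = 144 + 400 = 544
d²(p, Station 2) = (-6−18)² + (5−(-9))² = 576 + 196 = 772
d²(p, Station 3) = (-6−(-18))² + (5−3)² = 144 + 4 = 148
d²(p, Station 4) = (-6−14)² + (5−(-1))² = 400 + 36 = 436
d²(p, Station 5) = (-6−(-8))² + (5−(-14))² = 4 + 361 = 365
The smallest is to Station 3, so p lies in the Voronoi region of Station 3.

Station 3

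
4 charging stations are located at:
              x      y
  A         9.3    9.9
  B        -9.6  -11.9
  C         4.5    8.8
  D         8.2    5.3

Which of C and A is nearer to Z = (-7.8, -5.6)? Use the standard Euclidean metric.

C

Compare squared distances:
|ZC|² = (-7.8−4.5)² + (-5.6−8.8)² = 151.29 + 207.36 = 358.65
|ZA|² = (-7.8−9.3)² + (-5.6−9.9)² = 292.41 + 240.25 = 532.66
358.65 < 532.66, so C is closer.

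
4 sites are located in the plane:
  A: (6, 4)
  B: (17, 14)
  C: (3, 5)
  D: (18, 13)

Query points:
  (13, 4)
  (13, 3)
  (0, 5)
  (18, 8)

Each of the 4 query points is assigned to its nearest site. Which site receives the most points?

A

(13, 4) — d² to each: A:49, B:116, C:101, D:106 → nearest is A
(13, 3) — d² to each: A:50, B:137, C:104, D:125 → nearest is A
(0, 5) — d² to each: A:37, B:370, C:9, D:388 → nearest is C
(18, 8) — d² to each: A:160, B:37, C:234, D:25 → nearest is D
Tally — A:2, C:1, D:1. A captures the most (2).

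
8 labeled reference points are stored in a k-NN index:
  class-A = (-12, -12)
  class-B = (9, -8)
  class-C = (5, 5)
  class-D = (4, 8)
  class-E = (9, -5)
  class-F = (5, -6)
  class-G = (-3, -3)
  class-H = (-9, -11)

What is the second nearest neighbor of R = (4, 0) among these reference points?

class-F

Since √ is increasing, it suffices to compare squared distances:
d²(R, class-A) = 256 + 144 = 400
d²(R, class-B) = 25 + 64 = 89
d²(R, class-C) = 1 + 25 = 26
d²(R, class-D) = 0 + 64 = 64
d²(R, class-E) = 25 + 25 = 50
d²(R, class-F) = 1 + 36 = 37
d²(R, class-G) = 49 + 9 = 58
d²(R, class-H) = 169 + 121 = 290
Sorted ascending: class-C, class-F, class-E, … — the second-nearest is class-F.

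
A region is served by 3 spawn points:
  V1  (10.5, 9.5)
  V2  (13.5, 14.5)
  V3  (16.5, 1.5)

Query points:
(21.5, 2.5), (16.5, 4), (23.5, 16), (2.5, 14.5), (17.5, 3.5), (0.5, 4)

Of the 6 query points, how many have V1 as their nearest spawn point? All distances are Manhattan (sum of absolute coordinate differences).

1

(21.5, 2.5) — d to each: V1:18, V2:20, V3:6 → nearest is V3
(16.5, 4) — d to each: V1:11.5, V2:13.5, V3:2.5 → nearest is V3
(23.5, 16) — d to each: V1:19.5, V2:11.5, V3:21.5 → nearest is V2
(2.5, 14.5) — d to each: V1:13, V2:11, V3:27 → nearest is V2
(17.5, 3.5) — d to each: V1:13, V2:15, V3:3 → nearest is V3
(0.5, 4) — d to each: V1:15.5, V2:23.5, V3:18.5 → nearest is V1
1 of the 6 points has V1 as nearest.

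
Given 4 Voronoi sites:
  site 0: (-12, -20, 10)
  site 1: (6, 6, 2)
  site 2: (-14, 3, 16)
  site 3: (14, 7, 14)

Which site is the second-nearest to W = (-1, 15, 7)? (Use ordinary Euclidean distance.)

Squared Euclidean distances:
d²(W, site 0) = 121 + 1225 + 9 = 1355
d²(W, site 1) = 49 + 81 + 25 = 155
d²(W, site 2) = 169 + 144 + 81 = 394
d²(W, site 3) = 225 + 64 + 49 = 338
Sorted ascending: site 1, site 3, site 2, … — the second-nearest is site 3.

site 3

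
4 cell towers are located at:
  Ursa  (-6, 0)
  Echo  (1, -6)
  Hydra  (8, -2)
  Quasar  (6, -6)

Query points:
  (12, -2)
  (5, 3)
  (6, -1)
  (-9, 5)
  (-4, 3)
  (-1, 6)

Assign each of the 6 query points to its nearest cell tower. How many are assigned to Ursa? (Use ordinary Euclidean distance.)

3

(12, -2) — d² to each: Ursa:328, Echo:137, Hydra:16, Quasar:52 → nearest is Hydra
(5, 3) — d² to each: Ursa:130, Echo:97, Hydra:34, Quasar:82 → nearest is Hydra
(6, -1) — d² to each: Ursa:145, Echo:50, Hydra:5, Quasar:25 → nearest is Hydra
(-9, 5) — d² to each: Ursa:34, Echo:221, Hydra:338, Quasar:346 → nearest is Ursa
(-4, 3) — d² to each: Ursa:13, Echo:106, Hydra:169, Quasar:181 → nearest is Ursa
(-1, 6) — d² to each: Ursa:61, Echo:148, Hydra:145, Quasar:193 → nearest is Ursa
3 of the 6 points have Ursa as nearest.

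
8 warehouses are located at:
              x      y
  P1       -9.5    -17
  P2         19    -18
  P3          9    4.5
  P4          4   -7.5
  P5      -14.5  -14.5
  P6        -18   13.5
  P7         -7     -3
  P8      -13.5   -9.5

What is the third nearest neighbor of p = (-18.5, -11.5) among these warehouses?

P1

Squared Euclidean distances:
|pP1|² = 81 + 30.25 = 111.25
|pP2|² = 1406.25 + 42.25 = 1448.5
|pP3|² = 756.25 + 256 = 1012.25
|pP4|² = 506.25 + 16 = 522.25
|pP5|² = 16 + 9 = 25
|pP6|² = 0.25 + 625 = 625.25
|pP7|² = 132.25 + 72.25 = 204.5
|pP8|² = 25 + 4 = 29
Sorted ascending: P5, P8, P1, P7, … — the third-nearest is P1.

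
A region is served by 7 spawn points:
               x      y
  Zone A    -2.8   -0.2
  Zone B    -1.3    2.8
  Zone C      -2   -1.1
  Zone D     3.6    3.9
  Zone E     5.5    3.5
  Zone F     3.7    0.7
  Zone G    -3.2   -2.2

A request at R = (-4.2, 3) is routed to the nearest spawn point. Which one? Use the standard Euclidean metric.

Squared Euclidean distances:
d²(R, Zone A) = (-4.2−(-2.8))² + (3−(-0.2))² = 1.96 + 10.24 = 12.2
d²(R, Zone B) = (-4.2−(-1.3))² + (3−2.8)² = 8.41 + 0.04 = 8.45
d²(R, Zone C) = (-4.2−(-2))² + (3−(-1.1))² = 4.84 + 16.81 = 21.65
d²(R, Zone D) = (-4.2−3.6)² + (3−3.9)² = 60.84 + 0.81 = 61.65
d²(R, Zone E) = (-4.2−5.5)² + (3−3.5)² = 94.09 + 0.25 = 94.34
d²(R, Zone F) = (-4.2−3.7)² + (3−0.7)² = 62.41 + 5.29 = 67.7
d²(R, Zone G) = (-4.2−(-3.2))² + (3−(-2.2))² = 1 + 27.04 = 28.04
The smallest is to Zone B, so R lies in the Voronoi region of Zone B.

Zone B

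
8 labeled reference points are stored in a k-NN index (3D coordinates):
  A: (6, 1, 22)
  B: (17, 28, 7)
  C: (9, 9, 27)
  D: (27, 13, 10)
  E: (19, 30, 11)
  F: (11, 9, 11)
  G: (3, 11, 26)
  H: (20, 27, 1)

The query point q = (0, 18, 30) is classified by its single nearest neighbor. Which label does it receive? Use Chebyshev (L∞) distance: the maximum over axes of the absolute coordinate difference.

G

d(q,A) = max(6, 17, 8) = 17
d(q,B) = max(17, 10, 23) = 23
d(q,C) = max(9, 9, 3) = 9
d(q,D) = max(27, 5, 20) = 27
d(q,E) = max(19, 12, 19) = 19
d(q,F) = max(11, 9, 19) = 19
d(q,G) = max(3, 7, 4) = 7
d(q,H) = max(20, 9, 29) = 29
Minimum is at G.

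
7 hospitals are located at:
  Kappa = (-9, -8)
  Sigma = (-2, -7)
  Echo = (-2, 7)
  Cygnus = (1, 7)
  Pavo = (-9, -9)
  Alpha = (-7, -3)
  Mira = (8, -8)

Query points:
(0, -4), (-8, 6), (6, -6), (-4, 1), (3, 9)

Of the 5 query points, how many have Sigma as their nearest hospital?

(0, -4) — d² to each: Kappa:97, Sigma:13, Echo:125, Cygnus:122, Pavo:106, Alpha:50, Mira:80 → nearest is Sigma
(-8, 6) — d² to each: Kappa:197, Sigma:205, Echo:37, Cygnus:82, Pavo:226, Alpha:82, Mira:452 → nearest is Echo
(6, -6) — d² to each: Kappa:229, Sigma:65, Echo:233, Cygnus:194, Pavo:234, Alpha:178, Mira:8 → nearest is Mira
(-4, 1) — d² to each: Kappa:106, Sigma:68, Echo:40, Cygnus:61, Pavo:125, Alpha:25, Mira:225 → nearest is Alpha
(3, 9) — d² to each: Kappa:433, Sigma:281, Echo:29, Cygnus:8, Pavo:468, Alpha:244, Mira:314 → nearest is Cygnus
1 of the 5 points has Sigma as nearest.

1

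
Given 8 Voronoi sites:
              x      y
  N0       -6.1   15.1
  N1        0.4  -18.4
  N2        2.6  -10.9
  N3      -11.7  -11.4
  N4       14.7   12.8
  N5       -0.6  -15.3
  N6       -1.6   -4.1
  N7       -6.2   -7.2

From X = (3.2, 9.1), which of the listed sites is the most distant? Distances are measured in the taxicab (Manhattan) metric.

d(X,N0) = 9.3 + 6 = 15.3
d(X,N1) = 2.8 + 27.5 = 30.3
d(X,N2) = 0.6 + 20 = 20.6
d(X,N3) = 14.9 + 20.5 = 35.4
d(X,N4) = 11.5 + 3.7 = 15.2
d(X,N5) = 3.8 + 24.4 = 28.2
d(X,N6) = 4.8 + 13.2 = 18
d(X,N7) = 9.4 + 16.3 = 25.7
The largest is to N3.

N3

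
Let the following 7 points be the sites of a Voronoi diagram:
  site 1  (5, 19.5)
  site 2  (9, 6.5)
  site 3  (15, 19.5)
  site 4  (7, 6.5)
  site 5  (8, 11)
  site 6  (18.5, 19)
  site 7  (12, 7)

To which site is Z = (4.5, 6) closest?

Since √ is increasing, it suffices to compare squared distances:
d²(Z, site 1) = 0.25 + 182.25 = 182.5
d²(Z, site 2) = 20.25 + 0.25 = 20.5
d²(Z, site 3) = 110.25 + 182.25 = 292.5
d²(Z, site 4) = 6.25 + 0.25 = 6.5
d²(Z, site 5) = 12.25 + 25 = 37.25
d²(Z, site 6) = 196 + 169 = 365
d²(Z, site 7) = 56.25 + 1 = 57.25
site 4 is nearest.

site 4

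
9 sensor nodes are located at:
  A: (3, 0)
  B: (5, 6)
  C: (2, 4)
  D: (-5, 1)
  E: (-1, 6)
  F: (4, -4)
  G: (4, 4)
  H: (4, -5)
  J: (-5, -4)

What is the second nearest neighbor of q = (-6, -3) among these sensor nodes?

Squared Euclidean distances:
|qA|² = 81 + 9 = 90
|qB|² = 121 + 81 = 202
|qC|² = 64 + 49 = 113
|qD|² = 1 + 16 = 17
|qE|² = 25 + 81 = 106
|qF|² = 100 + 1 = 101
|qG|² = 100 + 49 = 149
|qH|² = 100 + 4 = 104
|qJ|² = 1 + 1 = 2
Sorted ascending: J, D, A, … — the second-nearest is D.

D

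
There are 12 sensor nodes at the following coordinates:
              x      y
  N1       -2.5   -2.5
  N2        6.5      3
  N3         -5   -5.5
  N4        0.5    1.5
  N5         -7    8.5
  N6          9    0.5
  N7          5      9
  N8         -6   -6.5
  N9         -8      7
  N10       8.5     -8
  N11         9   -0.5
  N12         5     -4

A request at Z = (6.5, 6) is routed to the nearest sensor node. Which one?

N2

Compare squared distances (the ordering matches that of the actual distances):
|ZN1|² = (6.5−(-2.5))² + (6−(-2.5))² = 81 + 72.25 = 153.25
|ZN2|² = (6.5−6.5)² + (6−3)² = 0 + 9 = 9
|ZN3|² = (6.5−(-5))² + (6−(-5.5))² = 132.25 + 132.25 = 264.5
|ZN4|² = (6.5−0.5)² + (6−1.5)² = 36 + 20.25 = 56.25
|ZN5|² = (6.5−(-7))² + (6−8.5)² = 182.25 + 6.25 = 188.5
|ZN6|² = (6.5−9)² + (6−0.5)² = 6.25 + 30.25 = 36.5
|ZN7|² = (6.5−5)² + (6−9)² = 2.25 + 9 = 11.25
|ZN8|² = (6.5−(-6))² + (6−(-6.5))² = 156.25 + 156.25 = 312.5
|ZN9|² = (6.5−(-8))² + (6−7)² = 210.25 + 1 = 211.25
d²(Z, N10) = (6.5−8.5)² + (6−(-8))² = 4 + 196 = 200
d²(Z, N11) = (6.5−9)² + (6−(-0.5))² = 6.25 + 42.25 = 48.5
d²(Z, N12) = (6.5−5)² + (6−(-4))² = 2.25 + 100 = 102.25
Minimum is at N2.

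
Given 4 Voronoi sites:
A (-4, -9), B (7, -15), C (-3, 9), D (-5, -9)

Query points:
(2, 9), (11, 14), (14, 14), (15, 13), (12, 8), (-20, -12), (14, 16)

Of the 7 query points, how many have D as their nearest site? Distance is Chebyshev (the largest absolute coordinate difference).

1

(2, 9) — d to each: A:18, B:24, C:5, D:18 → nearest is C
(11, 14) — d to each: A:23, B:29, C:14, D:23 → nearest is C
(14, 14) — d to each: A:23, B:29, C:17, D:23 → nearest is C
(15, 13) — d to each: A:22, B:28, C:18, D:22 → nearest is C
(12, 8) — d to each: A:17, B:23, C:15, D:17 → nearest is C
(-20, -12) — d to each: A:16, B:27, C:21, D:15 → nearest is D
(14, 16) — d to each: A:25, B:31, C:17, D:25 → nearest is C
1 of the 7 points has D as nearest.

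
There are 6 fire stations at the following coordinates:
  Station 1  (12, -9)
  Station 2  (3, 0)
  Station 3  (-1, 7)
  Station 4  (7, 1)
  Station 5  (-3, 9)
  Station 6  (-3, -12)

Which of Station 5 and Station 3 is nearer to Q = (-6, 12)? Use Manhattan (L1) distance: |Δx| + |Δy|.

Station 5

d(Q, Station 5) = |-6−(-3)| + |12−9| = 3 + 3 = 6
d(Q, Station 3) = |-6−(-1)| + |12−7| = 5 + 5 = 10
6 < 10, so Station 5 is closer.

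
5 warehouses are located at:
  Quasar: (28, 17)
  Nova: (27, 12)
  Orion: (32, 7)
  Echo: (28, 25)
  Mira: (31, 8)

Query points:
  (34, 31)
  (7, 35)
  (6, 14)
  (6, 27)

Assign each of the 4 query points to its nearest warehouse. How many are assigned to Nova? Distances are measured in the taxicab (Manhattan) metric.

(34, 31) — d to each: Quasar:20, Nova:26, Orion:26, Echo:12, Mira:26 → nearest is Echo
(7, 35) — d to each: Quasar:39, Nova:43, Orion:53, Echo:31, Mira:51 → nearest is Echo
(6, 14) — d to each: Quasar:25, Nova:23, Orion:33, Echo:33, Mira:31 → nearest is Nova
(6, 27) — d to each: Quasar:32, Nova:36, Orion:46, Echo:24, Mira:44 → nearest is Echo
1 of the 4 points has Nova as nearest.

1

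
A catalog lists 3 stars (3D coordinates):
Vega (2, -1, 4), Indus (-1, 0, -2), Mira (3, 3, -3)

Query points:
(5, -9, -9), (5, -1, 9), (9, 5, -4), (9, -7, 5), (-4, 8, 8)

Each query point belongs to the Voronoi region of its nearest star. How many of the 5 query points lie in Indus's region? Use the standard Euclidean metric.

(5, -9, -9) — d² to each: Vega:242, Indus:166, Mira:184 → nearest is Indus
(5, -1, 9) — d² to each: Vega:34, Indus:158, Mira:164 → nearest is Vega
(9, 5, -4) — d² to each: Vega:149, Indus:129, Mira:41 → nearest is Mira
(9, -7, 5) — d² to each: Vega:86, Indus:198, Mira:200 → nearest is Vega
(-4, 8, 8) — d² to each: Vega:133, Indus:173, Mira:195 → nearest is Vega
1 of the 5 points has Indus as nearest.

1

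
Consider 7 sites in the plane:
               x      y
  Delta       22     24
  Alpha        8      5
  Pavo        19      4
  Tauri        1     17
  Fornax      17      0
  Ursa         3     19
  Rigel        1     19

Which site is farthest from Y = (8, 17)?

Fornax

Since √ is increasing, it suffices to compare squared distances:
d²(Y, Delta) = (8−22)² + (17−24)² = 196 + 49 = 245
d²(Y, Alpha) = (8−8)² + (17−5)² = 0 + 144 = 144
d²(Y, Pavo) = (8−19)² + (17−4)² = 121 + 169 = 290
d²(Y, Tauri) = (8−1)² + (17−17)² = 49 + 0 = 49
d²(Y, Fornax) = (8−17)² + (17−0)² = 81 + 289 = 370
d²(Y, Ursa) = (8−3)² + (17−19)² = 25 + 4 = 29
d²(Y, Rigel) = (8−1)² + (17−19)² = 49 + 4 = 53
The largest is to Fornax.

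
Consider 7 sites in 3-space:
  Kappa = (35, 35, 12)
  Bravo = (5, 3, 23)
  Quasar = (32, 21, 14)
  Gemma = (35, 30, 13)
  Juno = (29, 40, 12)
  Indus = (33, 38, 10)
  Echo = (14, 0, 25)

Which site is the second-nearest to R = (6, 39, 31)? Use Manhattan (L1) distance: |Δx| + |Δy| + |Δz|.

Bravo

d(R, Kappa) = 29 + 4 + 19 = 52
d(R, Bravo) = 1 + 36 + 8 = 45
d(R, Quasar) = 26 + 18 + 17 = 61
d(R, Gemma) = 29 + 9 + 18 = 56
d(R, Juno) = 23 + 1 + 19 = 43
d(R, Indus) = 27 + 1 + 21 = 49
d(R, Echo) = 8 + 39 + 6 = 53
Sorted ascending: Juno, Bravo, Indus, … — the second-nearest is Bravo.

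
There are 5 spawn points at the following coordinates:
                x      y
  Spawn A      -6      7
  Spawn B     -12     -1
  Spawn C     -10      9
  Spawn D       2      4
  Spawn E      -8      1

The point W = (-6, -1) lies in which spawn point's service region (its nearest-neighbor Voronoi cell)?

Squared Euclidean distances:
d²(W, Spawn A) = (-6−(-6))² + (-1−7)² = 0 + 64 = 64
d²(W, Spawn B) = (-6−(-12))² + (-1−(-1))² = 36 + 0 = 36
d²(W, Spawn C) = (-6−(-10))² + (-1−9)² = 16 + 100 = 116
d²(W, Spawn D) = (-6−2)² + (-1−4)² = 64 + 25 = 89
d²(W, Spawn E) = (-6−(-8))² + (-1−1)² = 4 + 4 = 8
Minimum is at Spawn E.

Spawn E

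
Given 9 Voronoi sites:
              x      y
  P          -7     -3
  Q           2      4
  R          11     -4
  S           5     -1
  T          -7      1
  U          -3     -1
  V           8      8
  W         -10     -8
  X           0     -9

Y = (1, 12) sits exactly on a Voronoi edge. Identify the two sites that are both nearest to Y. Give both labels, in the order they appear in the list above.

Q and V

Squared distances from Y to each site:
|YP|² = (1−(-7))² + (12−(-3))² = 64 + 225 = 289
|YQ|² = (1−2)² + (12−4)² = 1 + 64 = 65
|YR|² = (1−11)² + (12−(-4))² = 100 + 256 = 356
|YS|² = (1−5)² + (12−(-1))² = 16 + 169 = 185
|YT|² = (1−(-7))² + (12−1)² = 64 + 121 = 185
|YU|² = (1−(-3))² + (12−(-1))² = 16 + 169 = 185
|YV|² = (1−8)² + (12−8)² = 49 + 16 = 65
|YW|² = (1−(-10))² + (12−(-8))² = 121 + 400 = 521
|YX|² = (1−0)² + (12−(-9))² = 1 + 441 = 442
Y is equidistant from Q and V (both at squared distance 65), and every other site is strictly farther — so Y lies on the Q–V Voronoi edge.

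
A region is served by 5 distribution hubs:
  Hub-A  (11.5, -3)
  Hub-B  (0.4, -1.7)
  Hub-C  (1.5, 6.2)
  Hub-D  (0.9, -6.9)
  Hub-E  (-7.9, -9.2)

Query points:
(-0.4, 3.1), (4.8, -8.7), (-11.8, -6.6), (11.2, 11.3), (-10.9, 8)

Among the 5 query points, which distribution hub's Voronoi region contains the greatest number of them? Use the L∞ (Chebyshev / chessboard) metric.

(-0.4, 3.1) — d to each: Hub-A:11.9, Hub-B:4.8, Hub-C:3.1, Hub-D:10, Hub-E:12.3 → nearest is Hub-C
(4.8, -8.7) — d to each: Hub-A:6.7, Hub-B:7, Hub-C:14.9, Hub-D:3.9, Hub-E:12.7 → nearest is Hub-D
(-11.8, -6.6) — d to each: Hub-A:23.3, Hub-B:12.2, Hub-C:13.3, Hub-D:12.7, Hub-E:3.9 → nearest is Hub-E
(11.2, 11.3) — d to each: Hub-A:14.3, Hub-B:13, Hub-C:9.7, Hub-D:18.2, Hub-E:20.5 → nearest is Hub-C
(-10.9, 8) — d to each: Hub-A:22.4, Hub-B:11.3, Hub-C:12.4, Hub-D:14.9, Hub-E:17.2 → nearest is Hub-B
Tally — Hub-B:1, Hub-C:2, Hub-D:1, Hub-E:1. Hub-C captures the most (2).

Hub-C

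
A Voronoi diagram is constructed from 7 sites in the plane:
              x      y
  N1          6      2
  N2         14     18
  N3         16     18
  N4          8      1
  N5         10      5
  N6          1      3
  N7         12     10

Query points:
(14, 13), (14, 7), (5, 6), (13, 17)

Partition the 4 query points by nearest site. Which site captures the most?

(14, 13) — d² to each: N1:185, N2:25, N3:29, N4:180, N5:80, N6:269, N7:13 → nearest is N7
(14, 7) — d² to each: N1:89, N2:121, N3:125, N4:72, N5:20, N6:185, N7:13 → nearest is N7
(5, 6) — d² to each: N1:17, N2:225, N3:265, N4:34, N5:26, N6:25, N7:65 → nearest is N1
(13, 17) — d² to each: N1:274, N2:2, N3:10, N4:281, N5:153, N6:340, N7:50 → nearest is N2
Tally — N1:1, N2:1, N7:2. N7 captures the most (2).

N7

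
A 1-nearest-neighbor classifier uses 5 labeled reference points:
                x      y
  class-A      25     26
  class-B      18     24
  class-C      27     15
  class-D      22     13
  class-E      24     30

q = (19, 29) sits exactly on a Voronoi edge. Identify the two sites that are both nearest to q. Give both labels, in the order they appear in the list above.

class-B and class-E

Squared distances from q to each site:
d²(q, class-A) = (19−25)² + (29−26)² = 36 + 9 = 45
d²(q, class-B) = (19−18)² + (29−24)² = 1 + 25 = 26
d²(q, class-C) = (19−27)² + (29−15)² = 64 + 196 = 260
d²(q, class-D) = (19−22)² + (29−13)² = 9 + 256 = 265
d²(q, class-E) = (19−24)² + (29−30)² = 25 + 1 = 26
q is equidistant from class-B and class-E (both at squared distance 26), and every other site is strictly farther — so q lies on the class-B–class-E Voronoi edge.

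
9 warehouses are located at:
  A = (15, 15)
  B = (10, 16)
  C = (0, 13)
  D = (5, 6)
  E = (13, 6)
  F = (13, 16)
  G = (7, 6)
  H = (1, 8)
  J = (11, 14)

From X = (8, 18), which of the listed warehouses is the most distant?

E

Compare squared distances (the ordering matches that of the actual distances):
|XA|² = (8−15)² + (18−15)² = 49 + 9 = 58
|XB|² = (8−10)² + (18−16)² = 4 + 4 = 8
|XC|² = (8−0)² + (18−13)² = 64 + 25 = 89
|XD|² = (8−5)² + (18−6)² = 9 + 144 = 153
|XE|² = (8−13)² + (18−6)² = 25 + 144 = 169
|XF|² = (8−13)² + (18−16)² = 25 + 4 = 29
|XG|² = (8−7)² + (18−6)² = 1 + 144 = 145
|XH|² = (8−1)² + (18−8)² = 49 + 100 = 149
|XJ|² = (8−11)² + (18−14)² = 9 + 16 = 25
The largest is to E.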